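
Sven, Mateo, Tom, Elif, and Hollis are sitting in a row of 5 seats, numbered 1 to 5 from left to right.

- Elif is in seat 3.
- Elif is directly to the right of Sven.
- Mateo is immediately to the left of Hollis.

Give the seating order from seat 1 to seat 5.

Tom, Sven, Elif, Mateo, Hollis

From clue 1: Elif → seat 3.
From clues 1–2: Sven → seat 2.
From clues 1–3: Tom → seat 1, Mateo → seat 4, Hollis → seat 5.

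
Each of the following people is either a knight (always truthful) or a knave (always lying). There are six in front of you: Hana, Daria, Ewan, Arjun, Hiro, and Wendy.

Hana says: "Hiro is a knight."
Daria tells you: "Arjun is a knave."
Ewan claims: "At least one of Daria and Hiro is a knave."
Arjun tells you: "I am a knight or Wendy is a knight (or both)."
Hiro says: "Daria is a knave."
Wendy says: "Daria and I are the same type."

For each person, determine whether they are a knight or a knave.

Consider Hana. Suppose Hana is a knight.
Then no assignment of the remaining roles makes every statement match its speaker's type — contradiction.
So Hana is a knave.
Consider Daria. Suppose Daria is a knave.
Then whichever role Wendy has, Wendy's statement has the wrong truth value — contradiction.
So Daria is a knight.
With that fixed, Hiro's statement is false, so Hiro is a knave.
With that fixed, Ewan's statement is true, so Ewan is a knight.
Consider Arjun. Suppose Arjun is a knight.
Then Daria's statement comes out false, contradicting Daria being a knight.
So Arjun is a knave.
Consider Wendy. Suppose Wendy is a knight.
Then Arjun's statement comes out true, contradicting Arjun being a knave.
So Wendy is a knave.

Hana: knave, Daria: knight, Ewan: knight, Arjun: knave, Hiro: knave, Wendy: knave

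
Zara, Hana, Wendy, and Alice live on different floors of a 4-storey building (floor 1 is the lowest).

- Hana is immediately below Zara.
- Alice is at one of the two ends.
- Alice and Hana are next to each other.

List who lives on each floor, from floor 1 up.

Alice, Hana, Zara, Wendy

From clue 1: Zara is in {2,3,4}.
From clues 1–2: Alice is in {1,4}.
From clues 1–3: Alice → floor 1, Hana → floor 2, Zara → floor 3, Wendy → floor 4.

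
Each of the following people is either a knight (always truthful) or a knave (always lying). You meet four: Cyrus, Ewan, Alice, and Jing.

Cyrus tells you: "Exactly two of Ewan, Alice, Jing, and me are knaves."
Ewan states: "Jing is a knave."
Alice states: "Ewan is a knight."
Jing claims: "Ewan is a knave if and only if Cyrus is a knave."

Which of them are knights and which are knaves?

Consider Cyrus. Suppose Cyrus is a knight.
Then no assignment of the remaining roles makes every statement match its speaker's type — contradiction.
So Cyrus is a knave.
Consider Ewan. Suppose Ewan is a knight.
Then no assignment of the remaining roles makes every statement match its speaker's type — contradiction.
So Ewan is a knave.
With that fixed, Alice's statement is false, so Alice is a knave.
With that fixed, Jing's statement is true, so Jing is a knight.

Cyrus: knave, Ewan: knave, Alice: knave, Jing: knight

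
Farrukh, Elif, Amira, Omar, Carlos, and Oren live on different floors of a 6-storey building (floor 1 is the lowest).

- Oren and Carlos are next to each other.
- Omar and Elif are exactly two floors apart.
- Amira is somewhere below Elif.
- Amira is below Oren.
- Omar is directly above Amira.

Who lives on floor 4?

Elif

With clues 1–4, Amira is ruled out for floor 4.
With clues 1–5, Carlos, Farrukh, Omar, and Oren are ruled out for floor 4.
So floor 4 is Elif.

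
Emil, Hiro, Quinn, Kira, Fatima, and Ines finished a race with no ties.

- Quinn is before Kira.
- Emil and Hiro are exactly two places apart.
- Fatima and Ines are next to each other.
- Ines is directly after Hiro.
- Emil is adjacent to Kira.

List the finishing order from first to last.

Quinn, Emil, Kira, Hiro, Ines, Fatima

From clue 1: Quinn is in {1,2,3,4,5}.
From clues 1–3: Quinn is in {1,2,3,4}.
From clues 1–4: Emil is in {1,2}.
From clues 1–5: Quinn → place 1, Emil → place 2, Kira → place 3, Hiro → place 4, Ines → place 5, Fatima → place 6.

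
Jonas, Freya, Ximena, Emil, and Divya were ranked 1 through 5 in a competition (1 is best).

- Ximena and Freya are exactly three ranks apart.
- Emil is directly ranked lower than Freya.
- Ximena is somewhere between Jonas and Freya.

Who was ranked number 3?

With clue 1, Freya and Ximena are ruled out for rank 3.
With clues 1–3, Emil and Jonas are ruled out for rank 3.
So rank 3 is Divya.

Divya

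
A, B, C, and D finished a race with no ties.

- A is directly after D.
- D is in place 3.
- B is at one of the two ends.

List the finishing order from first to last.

B, C, D, A

From clue 1: A is in {2,3,4}.
From clues 1–2: D → place 3, A → place 4.
From clues 1–3: B → place 1, C → place 2.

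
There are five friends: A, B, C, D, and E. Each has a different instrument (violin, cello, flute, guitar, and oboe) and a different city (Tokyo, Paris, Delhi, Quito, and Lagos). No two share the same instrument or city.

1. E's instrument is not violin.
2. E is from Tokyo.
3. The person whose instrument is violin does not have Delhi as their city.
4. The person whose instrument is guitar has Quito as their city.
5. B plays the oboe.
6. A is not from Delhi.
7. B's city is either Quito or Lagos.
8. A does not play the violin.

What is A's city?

With clues 1–2, Tokyo is impossible for A's city.
With clues 1–6, Delhi is impossible for A's city.
With clues 1–7, Lagos is impossible for A's city.
With clues 1–8, Paris is impossible for A's city.
That leaves Quito.

Quito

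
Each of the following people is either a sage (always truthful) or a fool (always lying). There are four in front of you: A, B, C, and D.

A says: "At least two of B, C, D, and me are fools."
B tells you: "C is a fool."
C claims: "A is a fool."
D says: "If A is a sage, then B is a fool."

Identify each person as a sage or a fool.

A: sage, B: sage, C: fool, D: fool

Consider A. Suppose A is a fool.
Then no assignment of the remaining roles makes every statement match its speaker's type — contradiction.
So A is a sage.
With that fixed, C's statement is false, so C is a fool.
With that fixed, B's statement is true, so B is a sage.
With that fixed, D's statement is false, so D is a fool.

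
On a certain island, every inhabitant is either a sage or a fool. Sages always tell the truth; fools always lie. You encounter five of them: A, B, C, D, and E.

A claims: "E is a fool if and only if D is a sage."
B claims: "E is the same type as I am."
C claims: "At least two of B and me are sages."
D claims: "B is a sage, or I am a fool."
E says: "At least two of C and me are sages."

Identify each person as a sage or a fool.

A: fool, B: sage, C: sage, D: sage, E: sage

Consider A. Suppose A is a sage.
Then no assignment of the remaining roles makes every statement match its speaker's type — contradiction.
So A is a fool.
Consider B. Suppose B is a fool.
Then whichever role D has, D's statement has the wrong truth value — contradiction.
So B is a sage.
With that fixed, D's statement is true, so D is a sage.
Consider C. Suppose C is a fool.
Then no assignment of the remaining roles makes every statement match its speaker's type — contradiction.
So C is a sage.
Consider E. Suppose E is a fool.
Then A's statement comes out true, contradicting A being a fool.
So E is a sage.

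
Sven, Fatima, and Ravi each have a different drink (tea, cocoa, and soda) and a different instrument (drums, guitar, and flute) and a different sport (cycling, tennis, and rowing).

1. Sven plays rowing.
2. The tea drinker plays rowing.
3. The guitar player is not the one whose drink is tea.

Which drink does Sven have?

With clues 1–2, cocoa and soda are impossible for Sven's drink.
That leaves tea.

tea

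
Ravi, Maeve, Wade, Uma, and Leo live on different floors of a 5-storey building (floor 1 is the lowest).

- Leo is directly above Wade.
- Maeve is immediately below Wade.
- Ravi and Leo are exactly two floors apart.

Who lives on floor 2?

Wade

With clues 1–2, Leo is ruled out for floor 2.
With clues 1–3, Maeve, Ravi, and Uma are ruled out for floor 2.
So floor 2 is Wade.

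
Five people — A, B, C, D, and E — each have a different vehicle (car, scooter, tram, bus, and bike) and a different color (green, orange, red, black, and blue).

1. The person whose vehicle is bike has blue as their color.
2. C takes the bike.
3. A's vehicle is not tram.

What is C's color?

blue

With clues 1–2, black, green, orange, and red are impossible for C's color.
That leaves blue.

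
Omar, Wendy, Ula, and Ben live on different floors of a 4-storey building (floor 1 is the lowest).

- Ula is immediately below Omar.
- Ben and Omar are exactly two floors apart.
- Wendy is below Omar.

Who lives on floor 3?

Ula

With clues 1–2, Ben is ruled out for floor 3.
With clues 1–3, Omar and Wendy are ruled out for floor 3.
So floor 3 is Ula.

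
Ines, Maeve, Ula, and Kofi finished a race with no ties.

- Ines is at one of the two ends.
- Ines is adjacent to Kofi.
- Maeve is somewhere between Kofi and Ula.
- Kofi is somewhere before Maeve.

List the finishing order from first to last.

From clue 1: Ines is in {1,4}.
From clues 1–4: Ines → place 1, Kofi → place 2, Maeve → place 3, Ula → place 4.

Ines, Kofi, Maeve, Ula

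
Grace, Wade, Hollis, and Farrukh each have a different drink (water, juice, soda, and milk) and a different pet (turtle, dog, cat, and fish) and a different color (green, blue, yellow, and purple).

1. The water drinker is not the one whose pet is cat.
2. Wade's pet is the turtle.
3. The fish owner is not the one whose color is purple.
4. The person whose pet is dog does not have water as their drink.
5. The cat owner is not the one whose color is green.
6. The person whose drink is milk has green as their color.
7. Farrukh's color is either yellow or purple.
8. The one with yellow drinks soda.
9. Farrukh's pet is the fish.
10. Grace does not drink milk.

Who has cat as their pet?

With clues 1–2, Wade is impossible for the one with pet cat.
With clues 1–9, Farrukh is impossible for the one with pet cat.
With clues 1–10, Hollis is impossible for the one with pet cat.
That leaves Grace.

Grace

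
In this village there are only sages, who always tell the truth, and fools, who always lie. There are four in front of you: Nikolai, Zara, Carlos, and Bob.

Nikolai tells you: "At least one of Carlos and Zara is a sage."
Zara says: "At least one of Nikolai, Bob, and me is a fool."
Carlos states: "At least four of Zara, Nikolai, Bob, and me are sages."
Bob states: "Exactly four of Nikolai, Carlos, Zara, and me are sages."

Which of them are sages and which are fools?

Consider Nikolai. Suppose Nikolai is a fool.
Then no assignment of the remaining roles makes every statement match its speaker's type — contradiction.
So Nikolai is a sage.
Consider Zara. Suppose Zara is a fool.
Then Zara's own statement would have to be false, but it can't be — contradiction.
So Zara is a sage.
Consider Carlos. Suppose Carlos is a sage.
Then no assignment of the remaining roles makes every statement match its speaker's type — contradiction.
So Carlos is a fool.
With that fixed, Bob's statement is false, so Bob is a fool.

Nikolai: sage, Zara: sage, Carlos: fool, Bob: fool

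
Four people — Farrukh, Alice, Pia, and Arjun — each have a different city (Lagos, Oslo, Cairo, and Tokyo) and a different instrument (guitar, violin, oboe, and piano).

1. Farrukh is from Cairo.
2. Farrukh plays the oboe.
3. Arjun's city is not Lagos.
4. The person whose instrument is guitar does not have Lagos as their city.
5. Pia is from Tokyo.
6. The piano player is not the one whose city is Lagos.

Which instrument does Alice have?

With clues 1–2, oboe is impossible for Alice's instrument.
With clues 1–5, guitar is impossible for Alice's instrument.
With clues 1–6, piano is impossible for Alice's instrument.
That leaves violin.

violin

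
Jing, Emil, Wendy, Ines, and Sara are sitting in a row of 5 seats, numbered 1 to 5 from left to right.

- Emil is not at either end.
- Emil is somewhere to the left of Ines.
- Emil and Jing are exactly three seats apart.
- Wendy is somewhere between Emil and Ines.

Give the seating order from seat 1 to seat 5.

From clue 1: Emil is in {2,3,4}.
From clues 1–3: Jing is in {1,5}.
From clues 1–4: Sara → seat 1, Emil → seat 2, Wendy → seat 3, Ines → seat 4, Jing → seat 5.

Sara, Emil, Wendy, Ines, Jing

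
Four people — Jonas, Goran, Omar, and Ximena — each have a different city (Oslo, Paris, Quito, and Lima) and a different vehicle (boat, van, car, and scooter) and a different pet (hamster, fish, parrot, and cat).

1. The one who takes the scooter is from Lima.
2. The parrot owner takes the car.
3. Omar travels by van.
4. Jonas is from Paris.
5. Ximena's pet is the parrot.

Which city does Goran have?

Lima

With clues 1–4, Paris is impossible for Goran's city.
With clues 1–5, Oslo and Quito are impossible for Goran's city.
That leaves Lima.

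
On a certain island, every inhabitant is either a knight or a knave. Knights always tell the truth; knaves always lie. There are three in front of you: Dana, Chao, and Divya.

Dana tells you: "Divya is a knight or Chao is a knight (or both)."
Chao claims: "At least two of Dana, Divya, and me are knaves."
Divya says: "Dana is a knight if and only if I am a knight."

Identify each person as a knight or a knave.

Consider Dana. Suppose Dana is a knave.
Then whichever role Divya has, Divya's statement has the wrong truth value — contradiction.
So Dana is a knight.
Consider Chao. Suppose Chao is a knight.
Then Chao's own statement would have to be true, but it can't be — contradiction.
So Chao is a knave.
Consider Divya. Suppose Divya is a knave.
Then Dana's statement comes out false, contradicting Dana being a knight.
So Divya is a knight.

Dana: knight, Chao: knave, Divya: knight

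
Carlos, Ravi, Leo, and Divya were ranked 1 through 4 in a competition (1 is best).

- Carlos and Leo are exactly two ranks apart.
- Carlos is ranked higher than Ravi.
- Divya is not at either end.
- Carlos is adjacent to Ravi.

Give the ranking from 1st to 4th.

Leo, Divya, Carlos, Ravi

From clues 1–2: Carlos is in {1,2,3}.
From clues 1–3: Divya → rank 2, Ravi → rank 4.
From clues 1–4: Leo → rank 1, Carlos → rank 3.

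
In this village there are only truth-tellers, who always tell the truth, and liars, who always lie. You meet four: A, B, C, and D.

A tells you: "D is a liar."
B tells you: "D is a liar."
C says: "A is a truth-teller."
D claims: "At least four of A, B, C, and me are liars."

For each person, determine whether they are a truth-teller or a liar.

Consider A. Suppose A is a liar.
Then no assignment of the remaining roles makes every statement match its speaker's type — contradiction.
So A is a truth-teller.
With that fixed, C's statement is true, so C is a truth-teller.
With that fixed, D's statement is false, so D is a liar.
With that fixed, B's statement is true, so B is a truth-teller.

A: truth-teller, B: truth-teller, C: truth-teller, D: liar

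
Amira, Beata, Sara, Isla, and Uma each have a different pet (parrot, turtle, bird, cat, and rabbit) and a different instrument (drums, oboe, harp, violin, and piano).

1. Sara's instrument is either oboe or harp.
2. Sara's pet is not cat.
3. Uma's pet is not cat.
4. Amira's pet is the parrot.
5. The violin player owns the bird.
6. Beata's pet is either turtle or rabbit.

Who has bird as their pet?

Uma

With clues 1–4, Amira is impossible for the one with pet bird.
With clues 1–5, Sara is impossible for the one with pet bird.
With clues 1–6, Beata and Isla are impossible for the one with pet bird.
That leaves Uma.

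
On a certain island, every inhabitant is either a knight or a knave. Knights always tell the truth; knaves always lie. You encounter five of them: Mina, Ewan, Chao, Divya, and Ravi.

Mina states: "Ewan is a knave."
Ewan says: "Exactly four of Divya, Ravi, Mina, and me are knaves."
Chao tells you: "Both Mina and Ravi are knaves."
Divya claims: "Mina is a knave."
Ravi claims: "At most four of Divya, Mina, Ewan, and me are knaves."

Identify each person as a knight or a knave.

Mina: knight, Ewan: knave, Chao: knave, Divya: knave, Ravi: knight

Regardless of anyone's role, Ravi's statement is true, so Ravi is a knight.
With that fixed, Ewan's statement is false, so Ewan is a knave.
With that fixed, Chao's statement is false, so Chao is a knave.
With that fixed, Mina's statement is true, so Mina is a knight.
With that fixed, Divya's statement is false, so Divya is a knave.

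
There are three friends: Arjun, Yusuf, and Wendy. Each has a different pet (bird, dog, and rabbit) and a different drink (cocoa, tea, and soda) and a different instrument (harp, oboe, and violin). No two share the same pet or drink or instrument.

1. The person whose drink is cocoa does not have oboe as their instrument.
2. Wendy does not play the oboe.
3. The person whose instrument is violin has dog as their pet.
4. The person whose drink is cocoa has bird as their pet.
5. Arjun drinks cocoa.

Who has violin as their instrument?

With clues 1–5, Arjun and Yusuf are impossible for the one with instrument violin.
That leaves Wendy.

Wendy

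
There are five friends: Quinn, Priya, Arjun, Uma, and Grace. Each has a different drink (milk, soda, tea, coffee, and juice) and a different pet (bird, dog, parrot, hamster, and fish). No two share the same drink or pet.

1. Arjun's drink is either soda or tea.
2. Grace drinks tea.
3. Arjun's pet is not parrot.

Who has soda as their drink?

With clues 1–2, Grace, Priya, Quinn, and Uma are impossible for the one with drink soda.
That leaves Arjun.

Arjun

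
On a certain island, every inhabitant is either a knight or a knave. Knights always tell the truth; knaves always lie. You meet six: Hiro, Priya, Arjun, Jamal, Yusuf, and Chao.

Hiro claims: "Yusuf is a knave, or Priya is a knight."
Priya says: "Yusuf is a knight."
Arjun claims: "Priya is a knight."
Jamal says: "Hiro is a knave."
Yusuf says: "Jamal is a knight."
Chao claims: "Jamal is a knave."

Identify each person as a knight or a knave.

Consider Hiro. Suppose Hiro is a knave.
Then no assignment of the remaining roles makes every statement match its speaker's type — contradiction.
So Hiro is a knight.
With that fixed, Jamal's statement is false, so Jamal is a knave.
With that fixed, Yusuf's statement is false, so Yusuf is a knave.
With that fixed, Chao's statement is true, so Chao is a knight.
With that fixed, Priya's statement is false, so Priya is a knave.
With that fixed, Arjun's statement is false, so Arjun is a knave.

Hiro: knight, Priya: knave, Arjun: knave, Jamal: knave, Yusuf: knave, Chao: knight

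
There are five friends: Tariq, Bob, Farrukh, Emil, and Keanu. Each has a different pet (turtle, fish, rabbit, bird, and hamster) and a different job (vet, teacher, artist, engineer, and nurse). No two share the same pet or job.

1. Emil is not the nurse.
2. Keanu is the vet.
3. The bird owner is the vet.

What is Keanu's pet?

bird

With clues 1–3, fish, hamster, rabbit, and turtle are impossible for Keanu's pet.
That leaves bird.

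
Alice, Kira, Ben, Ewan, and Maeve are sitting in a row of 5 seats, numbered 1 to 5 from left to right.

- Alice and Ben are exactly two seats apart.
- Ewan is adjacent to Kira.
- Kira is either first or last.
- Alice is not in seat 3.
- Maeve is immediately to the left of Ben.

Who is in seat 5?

With clues 1–2, Maeve is ruled out for seat 5.
With clues 1–3, Ewan is ruled out for seat 5.
With clues 1–4, Ben is ruled out for seat 5.
With clues 1–5, Alice is ruled out for seat 5.
So seat 5 is Kira.

Kira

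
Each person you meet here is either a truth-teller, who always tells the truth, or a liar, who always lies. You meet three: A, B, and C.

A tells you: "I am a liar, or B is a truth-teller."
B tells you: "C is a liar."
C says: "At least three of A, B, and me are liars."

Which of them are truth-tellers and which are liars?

A: truth-teller, B: truth-teller, C: liar

Consider A. Suppose A is a liar.
Then A's own statement would have to be false, but it can't be — contradiction.
So A is a truth-teller.
With that fixed, C's statement is false, so C is a liar.
With that fixed, B's statement is true, so B is a truth-teller.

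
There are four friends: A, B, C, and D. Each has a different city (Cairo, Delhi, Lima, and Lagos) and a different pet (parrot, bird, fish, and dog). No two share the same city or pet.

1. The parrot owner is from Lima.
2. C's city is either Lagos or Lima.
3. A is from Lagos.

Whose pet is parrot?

With clues 1–3, A, B, and D are impossible for the one with pet parrot.
That leaves C.

C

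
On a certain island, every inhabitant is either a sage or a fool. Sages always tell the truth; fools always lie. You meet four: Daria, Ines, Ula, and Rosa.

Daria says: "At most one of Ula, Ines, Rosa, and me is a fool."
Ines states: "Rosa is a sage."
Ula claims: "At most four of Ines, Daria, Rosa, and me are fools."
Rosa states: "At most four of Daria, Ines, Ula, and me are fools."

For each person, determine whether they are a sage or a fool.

Regardless of anyone's role, Ula's statement is true, so Ula is a sage.
With that fixed, Rosa's statement is true, so Rosa is a sage.
With that fixed, Ines's statement is true, so Ines is a sage.
With that fixed, Daria's statement is true, so Daria is a sage.

Daria: sage, Ines: sage, Ula: sage, Rosa: sage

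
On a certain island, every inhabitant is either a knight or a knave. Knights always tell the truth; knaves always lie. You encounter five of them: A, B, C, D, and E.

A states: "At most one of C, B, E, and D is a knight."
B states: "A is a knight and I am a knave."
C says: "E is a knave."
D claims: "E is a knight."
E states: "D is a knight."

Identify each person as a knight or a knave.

Consider A. Suppose A is a knight.
Then whichever role B has, B's statement has the wrong truth value — contradiction.
So A is a knave.
With that fixed, B's statement is false, so B is a knave.
Consider C. Suppose C is a knight.
Then no assignment of the remaining roles makes every statement match its speaker's type — contradiction.
So C is a knave.
Consider D. Suppose D is a knave.
Then A's statement comes out true, contradicting A being a knave.
So D is a knight.
With that fixed, E's statement is true, so E is a knight.

A: knave, B: knave, C: knave, D: knight, E: knight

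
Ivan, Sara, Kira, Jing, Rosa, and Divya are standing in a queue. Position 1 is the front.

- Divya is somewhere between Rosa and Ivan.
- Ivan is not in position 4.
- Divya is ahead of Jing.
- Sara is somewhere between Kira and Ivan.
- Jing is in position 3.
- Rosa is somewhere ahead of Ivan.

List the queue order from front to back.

From clue 1: Divya is in {2,3,4,5}.
From clues 1–3: Divya is in {2,3,4}.
From clues 1–5: Divya → position 2, Jing → position 3.
From clues 1–6: Rosa → position 1, Kira → position 4, Sara → position 5, Ivan → position 6.

Rosa, Divya, Jing, Kira, Sara, Ivan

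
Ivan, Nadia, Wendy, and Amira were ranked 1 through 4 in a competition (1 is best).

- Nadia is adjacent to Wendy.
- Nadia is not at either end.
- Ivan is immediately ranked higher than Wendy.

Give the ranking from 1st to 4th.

From clues 1–2: Nadia is in {2,3}.
From clues 1–3: Ivan → rank 1, Wendy → rank 2, Nadia → rank 3, Amira → rank 4.

Ivan, Wendy, Nadia, Amira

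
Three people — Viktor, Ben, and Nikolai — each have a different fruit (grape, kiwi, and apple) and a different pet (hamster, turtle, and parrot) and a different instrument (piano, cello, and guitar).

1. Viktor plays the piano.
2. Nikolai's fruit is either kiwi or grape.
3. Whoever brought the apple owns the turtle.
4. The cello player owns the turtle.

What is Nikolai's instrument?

Clue 1 rules out piano for Nikolai's instrument.
With clues 1–4, cello is impossible for Nikolai's instrument.
That leaves guitar.

guitar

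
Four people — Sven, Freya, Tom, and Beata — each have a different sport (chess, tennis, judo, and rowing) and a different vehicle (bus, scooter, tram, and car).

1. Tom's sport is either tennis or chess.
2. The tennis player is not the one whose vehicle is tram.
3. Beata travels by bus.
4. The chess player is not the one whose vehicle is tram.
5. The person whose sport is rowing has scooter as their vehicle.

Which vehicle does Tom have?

With clues 1–3, bus is impossible for Tom's vehicle.
With clues 1–4, tram is impossible for Tom's vehicle.
With clues 1–5, scooter is impossible for Tom's vehicle.
That leaves car.

car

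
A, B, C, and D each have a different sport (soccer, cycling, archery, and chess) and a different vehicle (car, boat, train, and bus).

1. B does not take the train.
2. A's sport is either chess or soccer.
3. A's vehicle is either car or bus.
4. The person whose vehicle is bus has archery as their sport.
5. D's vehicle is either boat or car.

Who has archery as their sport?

With clues 1–2, A is impossible for the one with sport archery.
With clues 1–5, C and D are impossible for the one with sport archery.
That leaves B.

B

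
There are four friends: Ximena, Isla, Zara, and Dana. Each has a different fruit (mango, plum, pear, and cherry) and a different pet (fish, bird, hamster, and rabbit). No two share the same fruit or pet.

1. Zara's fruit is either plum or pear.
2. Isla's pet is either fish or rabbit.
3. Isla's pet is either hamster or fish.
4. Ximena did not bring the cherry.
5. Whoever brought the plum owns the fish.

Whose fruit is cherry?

Dana

Clue 1 rules out Zara for the one with fruit cherry.
With clues 1–4, Ximena is impossible for the one with fruit cherry.
With clues 1–5, Isla is impossible for the one with fruit cherry.
That leaves Dana.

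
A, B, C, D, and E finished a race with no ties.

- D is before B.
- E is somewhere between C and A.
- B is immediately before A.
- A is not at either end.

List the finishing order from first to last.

D, B, A, E, C

From clue 1: B is in {2,3,4,5}.
From clues 1–2: E is in {2,3,4}.
From clues 1–3: A is in {3,5}.
From clues 1–4: D → place 1, B → place 2, A → place 3, E → place 4, C → place 5.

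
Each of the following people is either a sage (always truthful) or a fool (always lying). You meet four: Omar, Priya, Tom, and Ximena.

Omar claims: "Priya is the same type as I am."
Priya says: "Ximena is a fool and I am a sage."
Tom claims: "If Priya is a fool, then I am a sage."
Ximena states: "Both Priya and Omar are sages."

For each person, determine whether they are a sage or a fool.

Consider Omar. Suppose Omar is a sage.
Then no assignment of the remaining roles makes every statement match its speaker's type — contradiction.
So Omar is a fool.
With that fixed, Ximena's statement is false, so Ximena is a fool.
Consider Priya. Suppose Priya is a fool.
Then Omar's statement comes out true, contradicting Omar being a fool.
So Priya is a sage.
With that fixed, Tom's statement is true, so Tom is a sage.

Omar: fool, Priya: sage, Tom: sage, Ximena: fool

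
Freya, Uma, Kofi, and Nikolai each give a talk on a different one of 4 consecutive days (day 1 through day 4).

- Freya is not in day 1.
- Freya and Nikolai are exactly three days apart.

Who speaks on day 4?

With clues 1–2, Kofi, Nikolai, and Uma are ruled out for day 4.
So day 4 is Freya.

Freya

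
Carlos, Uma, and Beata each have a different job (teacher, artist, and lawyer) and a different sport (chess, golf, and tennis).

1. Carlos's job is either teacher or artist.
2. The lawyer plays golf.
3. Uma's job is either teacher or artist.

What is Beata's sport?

With clues 1–3, chess and tennis are impossible for Beata's sport.
That leaves golf.

golf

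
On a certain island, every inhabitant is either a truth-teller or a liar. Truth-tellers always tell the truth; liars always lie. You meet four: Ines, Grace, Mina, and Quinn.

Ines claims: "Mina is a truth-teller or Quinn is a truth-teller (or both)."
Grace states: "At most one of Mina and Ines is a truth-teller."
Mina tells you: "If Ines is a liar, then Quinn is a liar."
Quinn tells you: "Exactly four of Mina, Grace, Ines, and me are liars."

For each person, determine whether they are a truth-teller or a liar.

Ines: truth-teller, Grace: liar, Mina: truth-teller, Quinn: liar

Consider Ines. Suppose Ines is a liar.
Then no assignment of the remaining roles makes every statement match its speaker's type — contradiction.
So Ines is a truth-teller.
With that fixed, Mina's statement is true, so Mina is a truth-teller.
With that fixed, Quinn's statement is false, so Quinn is a liar.
With that fixed, Grace's statement is false, so Grace is a liar.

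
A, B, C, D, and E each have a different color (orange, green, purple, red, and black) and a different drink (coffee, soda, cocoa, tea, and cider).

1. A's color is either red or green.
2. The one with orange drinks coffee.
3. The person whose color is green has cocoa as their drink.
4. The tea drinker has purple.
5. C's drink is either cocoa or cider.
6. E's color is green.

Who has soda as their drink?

With clues 1–5, C is impossible for the one with drink soda.
With clues 1–6, B, D, and E are impossible for the one with drink soda.
That leaves A.

A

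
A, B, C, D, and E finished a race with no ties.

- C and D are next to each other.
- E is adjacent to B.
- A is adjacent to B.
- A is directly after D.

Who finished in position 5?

With clues 1–3, B is ruled out for place 5.
With clues 1–4, A, C, and D are ruled out for place 5.
So place 5 is E.

E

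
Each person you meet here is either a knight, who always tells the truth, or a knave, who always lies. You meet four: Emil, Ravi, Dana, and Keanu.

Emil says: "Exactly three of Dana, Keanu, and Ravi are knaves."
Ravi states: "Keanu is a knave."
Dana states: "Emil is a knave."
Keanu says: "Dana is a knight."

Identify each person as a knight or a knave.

Emil: knave, Ravi: knave, Dana: knight, Keanu: knight

Consider Emil. Suppose Emil is a knight.
Then no assignment of the remaining roles makes every statement match its speaker's type — contradiction.
So Emil is a knave.
With that fixed, Dana's statement is true, so Dana is a knight.
With that fixed, Keanu's statement is true, so Keanu is a knight.
With that fixed, Ravi's statement is false, so Ravi is a knave.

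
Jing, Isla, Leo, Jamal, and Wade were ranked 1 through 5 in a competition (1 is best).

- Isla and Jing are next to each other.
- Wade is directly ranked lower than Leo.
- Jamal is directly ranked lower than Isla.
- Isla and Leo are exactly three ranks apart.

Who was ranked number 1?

Leo

With clues 1–2, Wade is ruled out for rank 1.
With clues 1–3, Isla and Jamal are ruled out for rank 1.
With clues 1–4, Jing is ruled out for rank 1.
So rank 1 is Leo.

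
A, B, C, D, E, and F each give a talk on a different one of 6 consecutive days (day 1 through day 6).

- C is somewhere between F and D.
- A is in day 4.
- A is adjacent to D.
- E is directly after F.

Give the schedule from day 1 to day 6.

F, E, C, A, D, B

From clue 1: C is in {2,3,4,5}.
From clues 1–2: A → day 4.
From clues 1–3: D is in {3,5}.
From clues 1–4: F → day 1, E → day 2, C → day 3, D → day 5, B → day 6.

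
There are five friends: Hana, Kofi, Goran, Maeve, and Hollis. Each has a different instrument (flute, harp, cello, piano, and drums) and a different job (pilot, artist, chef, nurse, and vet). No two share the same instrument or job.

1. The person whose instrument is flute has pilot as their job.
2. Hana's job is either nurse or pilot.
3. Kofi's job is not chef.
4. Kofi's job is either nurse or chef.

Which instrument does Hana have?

flute

With clues 1–4, cello, drums, harp, and piano are impossible for Hana's instrument.
That leaves flute.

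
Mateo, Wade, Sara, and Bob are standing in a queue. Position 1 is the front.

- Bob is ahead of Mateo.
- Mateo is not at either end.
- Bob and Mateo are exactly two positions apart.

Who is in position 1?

With clue 1, Mateo is ruled out for position 1.
With clues 1–3, Sara and Wade are ruled out for position 1.
So position 1 is Bob.

Bob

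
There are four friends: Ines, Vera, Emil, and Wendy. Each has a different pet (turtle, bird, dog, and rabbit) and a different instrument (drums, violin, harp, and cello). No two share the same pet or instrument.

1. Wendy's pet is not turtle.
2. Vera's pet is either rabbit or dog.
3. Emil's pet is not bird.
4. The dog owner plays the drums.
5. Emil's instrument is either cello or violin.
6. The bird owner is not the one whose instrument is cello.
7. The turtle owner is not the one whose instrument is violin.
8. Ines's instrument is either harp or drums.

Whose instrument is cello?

With clues 1–7, Vera and Wendy are impossible for the one with instrument cello.
With clues 1–8, Ines is impossible for the one with instrument cello.
That leaves Emil.

Emil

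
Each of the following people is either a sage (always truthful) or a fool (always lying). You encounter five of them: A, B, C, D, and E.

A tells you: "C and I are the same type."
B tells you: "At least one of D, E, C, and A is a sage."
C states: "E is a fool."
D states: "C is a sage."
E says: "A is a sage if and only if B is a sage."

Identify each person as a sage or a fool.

A: fool, B: sage, C: sage, D: sage, E: fool

Consider A. Suppose A is a sage.
Then no assignment of the remaining roles makes every statement match its speaker's type — contradiction.
So A is a fool.
Consider B. Suppose B is a fool.
Then no assignment of the remaining roles makes every statement match its speaker's type — contradiction.
So B is a sage.
With that fixed, E's statement is false, so E is a fool.
With that fixed, C's statement is true, so C is a sage.
With that fixed, D's statement is true, so D is a sage.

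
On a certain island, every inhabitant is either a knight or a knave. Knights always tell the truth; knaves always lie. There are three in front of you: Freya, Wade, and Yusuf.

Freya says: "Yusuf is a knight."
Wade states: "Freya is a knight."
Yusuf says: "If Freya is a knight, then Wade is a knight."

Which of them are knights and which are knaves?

Freya: knight, Wade: knight, Yusuf: knight

Consider Freya. Suppose Freya is a knave.
Then no assignment of the remaining roles makes every statement match its speaker's type — contradiction.
So Freya is a knight.
With that fixed, Wade's statement is true, so Wade is a knight.
With that fixed, Yusuf's statement is true, so Yusuf is a knight.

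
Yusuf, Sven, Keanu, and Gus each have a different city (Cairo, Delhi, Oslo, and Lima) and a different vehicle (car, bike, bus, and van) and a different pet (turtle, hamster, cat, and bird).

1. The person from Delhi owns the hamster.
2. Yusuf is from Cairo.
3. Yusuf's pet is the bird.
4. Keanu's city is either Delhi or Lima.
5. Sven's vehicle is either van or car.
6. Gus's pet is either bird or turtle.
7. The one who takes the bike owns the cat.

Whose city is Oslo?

Gus

With clues 1–2, Yusuf is impossible for the one with city Oslo.
With clues 1–4, Keanu is impossible for the one with city Oslo.
With clues 1–7, Sven is impossible for the one with city Oslo.
That leaves Gus.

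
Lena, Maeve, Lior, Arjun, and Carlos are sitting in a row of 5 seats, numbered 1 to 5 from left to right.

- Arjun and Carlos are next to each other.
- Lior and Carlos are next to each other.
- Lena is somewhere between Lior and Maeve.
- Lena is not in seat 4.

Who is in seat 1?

With clues 1–2, Carlos is ruled out for seat 1.
With clues 1–3, Lena is ruled out for seat 1.
With clues 1–4, Arjun and Lior are ruled out for seat 1.
So seat 1 is Maeve.

Maeve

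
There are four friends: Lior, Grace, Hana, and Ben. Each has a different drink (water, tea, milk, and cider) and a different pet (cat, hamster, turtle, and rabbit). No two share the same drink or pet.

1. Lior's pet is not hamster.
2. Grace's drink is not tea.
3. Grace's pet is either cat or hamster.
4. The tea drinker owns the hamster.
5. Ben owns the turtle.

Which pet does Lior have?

Clue 1 rules out hamster for Lior's pet.
With clues 1–4, cat is impossible for Lior's pet.
With clues 1–5, turtle is impossible for Lior's pet.
That leaves rabbit.

rabbit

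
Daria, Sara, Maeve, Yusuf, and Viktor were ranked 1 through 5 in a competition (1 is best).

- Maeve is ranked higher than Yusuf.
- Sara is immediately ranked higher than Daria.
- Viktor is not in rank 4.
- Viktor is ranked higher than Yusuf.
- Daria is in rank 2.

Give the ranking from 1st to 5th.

From clue 1: Maeve is in {1,2,3,4}.
From clues 1–2: Daria is in {2,3,4,5}.
From clues 1–4: Yusuf is in {3,5}.
From clues 1–5: Sara → rank 1, Daria → rank 2, Viktor → rank 3, Maeve → rank 4, Yusuf → rank 5.

Sara, Daria, Viktor, Maeve, Yusuf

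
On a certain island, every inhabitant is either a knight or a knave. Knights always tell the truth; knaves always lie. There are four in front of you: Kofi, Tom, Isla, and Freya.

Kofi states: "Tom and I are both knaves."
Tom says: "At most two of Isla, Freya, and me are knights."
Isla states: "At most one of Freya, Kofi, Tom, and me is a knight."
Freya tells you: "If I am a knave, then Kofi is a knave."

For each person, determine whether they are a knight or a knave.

Kofi: knave, Tom: knight, Isla: knave, Freya: knight

Consider Kofi. Suppose Kofi is a knight.
Then Kofi's own statement would have to be true, but it can't be — contradiction.
So Kofi is a knave.
With that fixed, Freya's statement is true, so Freya is a knight.
Consider Tom. Suppose Tom is a knave.
Then Kofi's statement comes out true, contradicting Kofi being a knave.
So Tom is a knight.
With that fixed, Isla's statement is false, so Isla is a knave.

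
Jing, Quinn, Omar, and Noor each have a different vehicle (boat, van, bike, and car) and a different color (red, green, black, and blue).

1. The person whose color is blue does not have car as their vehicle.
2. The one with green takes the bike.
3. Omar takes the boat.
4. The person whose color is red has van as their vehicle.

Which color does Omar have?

With clues 1–3, green is impossible for Omar's color.
With clues 1–4, black and red are impossible for Omar's color.
That leaves blue.

blue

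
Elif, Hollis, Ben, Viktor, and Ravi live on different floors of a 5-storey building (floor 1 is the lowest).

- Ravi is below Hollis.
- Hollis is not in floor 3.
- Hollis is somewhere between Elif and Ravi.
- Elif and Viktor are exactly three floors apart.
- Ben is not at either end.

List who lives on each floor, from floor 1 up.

From clue 1: Hollis is in {2,3,4,5}.
From clues 1–2: Hollis is in {2,4,5}.
From clues 1–3: Hollis is in {2,4}.
From clues 1–4: Viktor → floor 2, Hollis → floor 4, Elif → floor 5.
From clues 1–5: Ravi → floor 1, Ben → floor 3.

Ravi, Viktor, Ben, Hollis, Elif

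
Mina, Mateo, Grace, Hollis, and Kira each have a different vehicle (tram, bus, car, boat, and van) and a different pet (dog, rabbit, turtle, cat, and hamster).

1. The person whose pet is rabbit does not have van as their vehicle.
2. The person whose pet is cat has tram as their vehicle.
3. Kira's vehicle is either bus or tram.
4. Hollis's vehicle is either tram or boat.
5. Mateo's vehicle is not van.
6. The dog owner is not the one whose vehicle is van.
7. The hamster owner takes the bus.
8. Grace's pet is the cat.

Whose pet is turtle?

With clues 1–7, Hollis, Kira, and Mateo are impossible for the one with pet turtle.
With clues 1–8, Grace is impossible for the one with pet turtle.
That leaves Mina.

Mina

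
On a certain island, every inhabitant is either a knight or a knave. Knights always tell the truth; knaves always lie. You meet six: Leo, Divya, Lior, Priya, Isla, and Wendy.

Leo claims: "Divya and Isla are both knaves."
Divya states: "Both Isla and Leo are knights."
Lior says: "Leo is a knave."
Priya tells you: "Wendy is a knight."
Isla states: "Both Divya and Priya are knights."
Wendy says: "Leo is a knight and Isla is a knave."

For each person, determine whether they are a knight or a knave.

Leo: knight, Divya: knave, Lior: knave, Priya: knight, Isla: knave, Wendy: knight

Consider Leo. Suppose Leo is a knave.
Then no assignment of the remaining roles makes every statement match its speaker's type — contradiction.
So Leo is a knight.
With that fixed, Lior's statement is false, so Lior is a knave.
Consider Divya. Suppose Divya is a knight.
Then Leo's statement comes out false, contradicting Leo being a knight.
So Divya is a knave.
With that fixed, Isla's statement is false, so Isla is a knave.
With that fixed, Wendy's statement is true, so Wendy is a knight.
With that fixed, Priya's statement is true, so Priya is a knight.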